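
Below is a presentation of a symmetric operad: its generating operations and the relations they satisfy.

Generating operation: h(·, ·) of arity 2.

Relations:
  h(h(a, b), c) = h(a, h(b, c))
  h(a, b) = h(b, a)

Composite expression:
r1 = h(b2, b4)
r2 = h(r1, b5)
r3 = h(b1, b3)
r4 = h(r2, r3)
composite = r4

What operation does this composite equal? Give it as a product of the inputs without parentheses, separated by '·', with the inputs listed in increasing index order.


b1 · b2 · b3 · b4 · b5

Shape and order are irrelevant to h; the b-input set decides.
h(b2, b4) linearizes to b2 · b4
h(h(b2, b4), b5) linearizes to b2 · b4 · b5
h(b1, b3) linearizes to b1 · b3
h(h(h(b2, b4), b5), h(b1, b3)) linearizes to b2 · b4 · b5 · b1 · b3
sorting the factors by input index: b1 · b2 · b3 · b4 · b5


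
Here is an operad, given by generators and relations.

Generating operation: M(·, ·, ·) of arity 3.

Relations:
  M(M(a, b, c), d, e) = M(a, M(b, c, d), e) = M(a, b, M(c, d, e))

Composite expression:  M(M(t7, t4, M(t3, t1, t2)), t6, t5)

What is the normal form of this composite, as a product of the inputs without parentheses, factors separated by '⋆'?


Under associativity of M, the answer is the t's in reading order.
M(t3, t1, t2) spells out as t3 ⋆ t1 ⋆ t2
M(t7, t4, M(t3, t1, t2)) spells out as t7 ⋆ t4 ⋆ t3 ⋆ t1 ⋆ t2
M(M(t7, t4, M(t3, t1, t2)), t6, t5) spells out as t7 ⋆ t4 ⋆ t3 ⋆ t1 ⋆ t2 ⋆ t6 ⋆ t5

t7 ⋆ t4 ⋆ t3 ⋆ t1 ⋆ t2 ⋆ t6 ⋆ t5


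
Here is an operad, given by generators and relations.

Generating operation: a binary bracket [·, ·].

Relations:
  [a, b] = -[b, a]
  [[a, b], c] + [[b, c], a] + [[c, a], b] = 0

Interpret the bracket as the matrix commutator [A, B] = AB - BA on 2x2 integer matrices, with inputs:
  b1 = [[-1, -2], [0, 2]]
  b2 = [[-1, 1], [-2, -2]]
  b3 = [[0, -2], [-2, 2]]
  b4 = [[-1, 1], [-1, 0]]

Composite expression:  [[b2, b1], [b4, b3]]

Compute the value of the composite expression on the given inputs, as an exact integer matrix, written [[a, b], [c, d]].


[[-24, -24], [-48, 24]]


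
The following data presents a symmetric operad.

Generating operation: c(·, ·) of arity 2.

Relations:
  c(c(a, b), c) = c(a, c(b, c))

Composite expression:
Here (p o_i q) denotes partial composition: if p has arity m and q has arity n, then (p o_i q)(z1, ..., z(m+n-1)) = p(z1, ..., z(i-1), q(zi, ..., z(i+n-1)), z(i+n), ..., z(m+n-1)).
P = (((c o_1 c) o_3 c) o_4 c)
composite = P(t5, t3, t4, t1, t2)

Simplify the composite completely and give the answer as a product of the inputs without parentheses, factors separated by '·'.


t5 · t3 · t4 · t1 · t2


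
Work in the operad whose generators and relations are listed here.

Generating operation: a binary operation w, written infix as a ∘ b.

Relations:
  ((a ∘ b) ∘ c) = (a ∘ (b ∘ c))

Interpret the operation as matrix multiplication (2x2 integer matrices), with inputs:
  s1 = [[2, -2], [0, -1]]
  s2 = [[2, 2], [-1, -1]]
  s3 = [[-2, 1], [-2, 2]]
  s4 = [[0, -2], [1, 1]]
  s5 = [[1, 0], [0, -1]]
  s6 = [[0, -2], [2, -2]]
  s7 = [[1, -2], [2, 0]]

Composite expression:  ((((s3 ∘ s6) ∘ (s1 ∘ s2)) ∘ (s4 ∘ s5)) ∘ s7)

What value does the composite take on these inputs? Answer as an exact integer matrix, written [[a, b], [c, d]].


(s3 ∘ s6) = [[2, 2], [4, 0]]
(s1 ∘ s2) = [[6, 6], [1, 1]]
((s3 ∘ s6) ∘ (s1 ∘ s2)) = [[14, 14], [24, 24]]
(s4 ∘ s5) = [[0, 2], [1, -1]]
(((s3 ∘ s6) ∘ (s1 ∘ s2)) ∘ (s4 ∘ s5)) = [[14, 14], [24, 24]]
((((s3 ∘ s6) ∘ (s1 ∘ s2)) ∘ (s4 ∘ s5)) ∘ s7) = [[42, -28], [72, -48]]

[[42, -28], [72, -48]]


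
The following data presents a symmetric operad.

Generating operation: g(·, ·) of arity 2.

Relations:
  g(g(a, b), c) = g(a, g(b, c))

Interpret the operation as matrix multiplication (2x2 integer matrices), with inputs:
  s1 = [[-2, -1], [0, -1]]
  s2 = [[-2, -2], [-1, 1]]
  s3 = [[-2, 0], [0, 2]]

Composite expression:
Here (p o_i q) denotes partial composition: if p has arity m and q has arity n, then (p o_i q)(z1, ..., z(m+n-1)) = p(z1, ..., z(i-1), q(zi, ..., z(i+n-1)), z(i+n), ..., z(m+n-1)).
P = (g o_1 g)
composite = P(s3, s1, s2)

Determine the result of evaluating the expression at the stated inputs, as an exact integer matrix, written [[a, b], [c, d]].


[[-10, -6], [2, -2]]


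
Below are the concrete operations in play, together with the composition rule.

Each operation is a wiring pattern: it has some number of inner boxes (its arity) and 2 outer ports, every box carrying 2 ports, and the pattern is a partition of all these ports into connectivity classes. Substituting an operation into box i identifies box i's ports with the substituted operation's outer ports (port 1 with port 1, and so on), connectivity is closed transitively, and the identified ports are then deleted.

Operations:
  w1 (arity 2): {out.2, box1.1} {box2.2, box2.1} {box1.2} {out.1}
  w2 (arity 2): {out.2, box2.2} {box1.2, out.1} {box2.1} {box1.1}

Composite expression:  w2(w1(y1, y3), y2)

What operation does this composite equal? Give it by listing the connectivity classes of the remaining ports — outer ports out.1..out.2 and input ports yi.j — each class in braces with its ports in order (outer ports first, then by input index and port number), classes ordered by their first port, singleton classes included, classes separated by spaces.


{out.1, y1.1} {out.2, y2.2} {y1.2} {y2.1} {y3.1, y3.2}

Two ports join when wires chain via w2-identified ports.
the subtree at w1 composes to {out.1} {out.2, y1.1} {y1.2} {y3.1, y3.2} on (y1, y3); out.j = own outer ports
the subtree at w2 composes to {out.1, y1.1} {out.2, y2.2} {y1.2} {y2.1} {y3.1, y3.2} on (y1, y3, y2); out.j = own outer ports


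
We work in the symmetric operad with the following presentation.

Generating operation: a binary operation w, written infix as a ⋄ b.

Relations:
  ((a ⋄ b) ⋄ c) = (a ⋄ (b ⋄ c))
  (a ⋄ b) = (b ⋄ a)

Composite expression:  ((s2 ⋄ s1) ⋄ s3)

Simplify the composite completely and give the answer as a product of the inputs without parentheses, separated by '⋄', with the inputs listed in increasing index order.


s1 ⋄ s2 ⋄ s3


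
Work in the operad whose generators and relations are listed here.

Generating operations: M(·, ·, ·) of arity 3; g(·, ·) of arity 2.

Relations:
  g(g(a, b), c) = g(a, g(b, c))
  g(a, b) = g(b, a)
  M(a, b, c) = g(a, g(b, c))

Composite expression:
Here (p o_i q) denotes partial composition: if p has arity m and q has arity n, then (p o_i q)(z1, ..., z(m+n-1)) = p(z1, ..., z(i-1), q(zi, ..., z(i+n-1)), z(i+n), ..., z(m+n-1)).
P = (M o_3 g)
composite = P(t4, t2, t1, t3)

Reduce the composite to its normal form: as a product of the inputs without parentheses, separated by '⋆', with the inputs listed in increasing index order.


Any arrangement under M is one operation, so sort the t-inputs.
g(t1, t3) collapses to t1 ⋆ t3
M(t4, t2, g(t1, t3)) collapses to t4 ⋆ t2 ⋆ t1 ⋆ t3
putting the inputs in ascending order: t1 ⋆ t2 ⋆ t3 ⋆ t4

t1 ⋆ t2 ⋆ t3 ⋆ t4


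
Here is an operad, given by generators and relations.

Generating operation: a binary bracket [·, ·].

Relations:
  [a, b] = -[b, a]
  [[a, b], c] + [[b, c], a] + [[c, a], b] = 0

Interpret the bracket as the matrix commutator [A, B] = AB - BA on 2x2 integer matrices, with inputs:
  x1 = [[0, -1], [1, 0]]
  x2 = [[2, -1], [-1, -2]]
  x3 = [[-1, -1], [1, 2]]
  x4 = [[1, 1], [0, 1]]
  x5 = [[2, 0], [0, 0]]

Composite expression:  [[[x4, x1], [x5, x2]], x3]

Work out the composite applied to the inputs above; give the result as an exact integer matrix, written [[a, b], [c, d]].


[x4, x1] = [[1, 0], [0, -1]]
[x5, x2] = [[0, -2], [2, 0]]
[[x4, x1], [x5, x2]] = [[0, -4], [-4, 0]]
[[[x4, x1], [x5, x2]], x3] = [[-8, -12], [12, 8]]

[[-8, -12], [12, 8]]


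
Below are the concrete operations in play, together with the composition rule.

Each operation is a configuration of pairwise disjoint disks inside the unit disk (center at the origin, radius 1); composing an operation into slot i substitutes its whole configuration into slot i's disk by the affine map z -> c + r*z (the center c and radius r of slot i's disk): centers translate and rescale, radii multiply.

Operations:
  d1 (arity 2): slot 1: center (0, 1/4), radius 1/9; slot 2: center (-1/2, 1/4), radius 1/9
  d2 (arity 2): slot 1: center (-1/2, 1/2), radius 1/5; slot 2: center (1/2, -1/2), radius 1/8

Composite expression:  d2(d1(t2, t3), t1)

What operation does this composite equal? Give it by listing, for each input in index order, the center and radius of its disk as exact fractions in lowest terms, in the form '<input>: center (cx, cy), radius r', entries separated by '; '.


Affine substitution under d2: radii multiply and t-centers shift.
input t2: applying the 2 nested substitutions gives center (-1/2, 11/20), radius 1/45
input t3: applying the 2 nested substitutions gives center (-3/5, 11/20), radius 1/45
input t1: applying the 1 nested substitution gives center (1/2, -1/2), radius 1/8

t1: center (1/2, -1/2), radius 1/8; t2: center (-1/2, 11/20), radius 1/45; t3: center (-3/5, 11/20), radius 1/45


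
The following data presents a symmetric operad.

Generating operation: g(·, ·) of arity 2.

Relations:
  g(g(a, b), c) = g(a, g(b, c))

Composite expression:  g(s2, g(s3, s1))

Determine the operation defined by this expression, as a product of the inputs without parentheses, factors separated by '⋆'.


s2 ⋆ s3 ⋆ s1

Every regrouping of g is equal, so read the s-inputs in written order.
g(s3, s1) collapses to s3 ⋆ s1
g(s2, g(s3, s1)) collapses to s2 ⋆ s3 ⋆ s1


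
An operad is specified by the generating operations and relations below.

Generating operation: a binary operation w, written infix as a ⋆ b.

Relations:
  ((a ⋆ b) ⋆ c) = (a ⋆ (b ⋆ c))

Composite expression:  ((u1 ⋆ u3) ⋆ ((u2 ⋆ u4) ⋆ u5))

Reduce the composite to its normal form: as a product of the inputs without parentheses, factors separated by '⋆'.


u1 ⋆ u3 ⋆ u2 ⋆ u4 ⋆ u5

Associativity of w dissolves the nesting; only the u-input order survives.
(u1 ⋆ u3) reduces to u1 ⋆ u3
(u2 ⋆ u4) reduces to u2 ⋆ u4
((u2 ⋆ u4) ⋆ u5) reduces to u2 ⋆ u4 ⋆ u5
((u1 ⋆ u3) ⋆ ((u2 ⋆ u4) ⋆ u5)) reduces to u1 ⋆ u3 ⋆ u2 ⋆ u4 ⋆ u5


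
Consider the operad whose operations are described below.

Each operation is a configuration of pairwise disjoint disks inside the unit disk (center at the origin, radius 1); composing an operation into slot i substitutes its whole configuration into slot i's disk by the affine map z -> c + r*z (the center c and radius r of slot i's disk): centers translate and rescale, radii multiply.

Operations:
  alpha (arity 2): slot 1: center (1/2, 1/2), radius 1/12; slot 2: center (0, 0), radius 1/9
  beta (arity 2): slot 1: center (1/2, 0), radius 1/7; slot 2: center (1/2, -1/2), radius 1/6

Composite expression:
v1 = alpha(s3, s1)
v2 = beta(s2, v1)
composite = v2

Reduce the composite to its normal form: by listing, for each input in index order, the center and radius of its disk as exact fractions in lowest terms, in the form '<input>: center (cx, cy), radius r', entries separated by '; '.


s1: center (1/2, -1/2), radius 1/54; s2: center (1/2, 0), radius 1/7; s3: center (7/12, -5/12), radius 1/72

Below beta, radii multiply path by path; the s-disk centers shift.
tracing s2 down its 1-map path: center (1/2, 0), radius 1/7
tracing s3 down its 2-map path: center (7/12, -5/12), radius 1/72
tracing s1 down its 2-map path: center (1/2, -1/2), radius 1/54


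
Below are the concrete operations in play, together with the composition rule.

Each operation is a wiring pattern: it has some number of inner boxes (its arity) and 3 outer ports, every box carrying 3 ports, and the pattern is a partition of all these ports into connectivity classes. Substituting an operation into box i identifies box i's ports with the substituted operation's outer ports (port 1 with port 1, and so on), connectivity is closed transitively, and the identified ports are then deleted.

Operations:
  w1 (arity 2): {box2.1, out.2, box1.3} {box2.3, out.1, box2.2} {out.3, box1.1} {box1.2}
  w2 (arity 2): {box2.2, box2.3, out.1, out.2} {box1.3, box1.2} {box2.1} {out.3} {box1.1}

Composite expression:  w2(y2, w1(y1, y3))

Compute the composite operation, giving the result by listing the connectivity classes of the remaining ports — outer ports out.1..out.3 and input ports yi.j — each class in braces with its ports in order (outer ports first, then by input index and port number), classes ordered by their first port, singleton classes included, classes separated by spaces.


Reachability decides: close wires over w2-identified ports.
w1 over (y1, y3) gives {out.1, y3.2, y3.3} {out.2, y1.3, y3.1} {out.3, y1.1} {y1.2}, out.j being that stage's outer ports
w2 over (y2, y1, y3) gives {out.1, out.2, y1.1, y1.3, y3.1} {out.3} {y1.2} {y2.1} {y2.2, y2.3} {y3.2, y3.3}, out.j being that stage's outer ports

{out.1, out.2, y1.1, y1.3, y3.1} {out.3} {y1.2} {y2.1} {y2.2, y2.3} {y3.2, y3.3}


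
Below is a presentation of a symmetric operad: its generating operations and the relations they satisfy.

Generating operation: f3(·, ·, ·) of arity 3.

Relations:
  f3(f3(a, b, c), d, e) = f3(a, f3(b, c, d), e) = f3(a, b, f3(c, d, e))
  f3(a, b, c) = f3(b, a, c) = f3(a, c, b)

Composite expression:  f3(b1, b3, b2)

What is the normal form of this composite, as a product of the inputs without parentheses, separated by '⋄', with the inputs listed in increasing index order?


b1 ⋄ b2 ⋄ b3


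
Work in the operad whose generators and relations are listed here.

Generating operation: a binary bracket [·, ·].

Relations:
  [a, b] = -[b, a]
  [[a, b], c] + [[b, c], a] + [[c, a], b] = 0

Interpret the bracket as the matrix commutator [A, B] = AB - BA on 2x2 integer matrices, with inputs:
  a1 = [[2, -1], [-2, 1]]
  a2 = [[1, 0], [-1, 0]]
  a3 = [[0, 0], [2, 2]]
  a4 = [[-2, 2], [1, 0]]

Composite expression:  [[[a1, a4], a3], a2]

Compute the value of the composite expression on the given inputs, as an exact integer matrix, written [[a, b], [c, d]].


[[0, 0], [-18, 0]]


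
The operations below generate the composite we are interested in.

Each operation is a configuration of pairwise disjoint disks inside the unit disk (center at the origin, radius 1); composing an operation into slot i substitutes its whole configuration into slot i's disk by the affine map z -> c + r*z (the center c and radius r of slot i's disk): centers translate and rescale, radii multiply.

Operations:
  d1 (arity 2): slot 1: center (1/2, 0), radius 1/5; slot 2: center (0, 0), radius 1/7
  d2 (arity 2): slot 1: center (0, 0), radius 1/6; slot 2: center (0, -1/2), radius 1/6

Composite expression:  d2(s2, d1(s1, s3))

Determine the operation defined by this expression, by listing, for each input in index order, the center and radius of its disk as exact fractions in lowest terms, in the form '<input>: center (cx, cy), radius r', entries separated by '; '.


s1: center (1/12, -1/2), radius 1/30; s2: center (0, 0), radius 1/6; s3: center (0, -1/2), radius 1/42

Follow each s-input down from d2: c' goes to c + r*c', radius to r*r'.
tracing s2 down its 1-map path: center (0, 0), radius 1/6
tracing s1 down its 2-map path: center (1/12, -1/2), radius 1/30
tracing s3 down its 2-map path: center (0, -1/2), radius 1/42


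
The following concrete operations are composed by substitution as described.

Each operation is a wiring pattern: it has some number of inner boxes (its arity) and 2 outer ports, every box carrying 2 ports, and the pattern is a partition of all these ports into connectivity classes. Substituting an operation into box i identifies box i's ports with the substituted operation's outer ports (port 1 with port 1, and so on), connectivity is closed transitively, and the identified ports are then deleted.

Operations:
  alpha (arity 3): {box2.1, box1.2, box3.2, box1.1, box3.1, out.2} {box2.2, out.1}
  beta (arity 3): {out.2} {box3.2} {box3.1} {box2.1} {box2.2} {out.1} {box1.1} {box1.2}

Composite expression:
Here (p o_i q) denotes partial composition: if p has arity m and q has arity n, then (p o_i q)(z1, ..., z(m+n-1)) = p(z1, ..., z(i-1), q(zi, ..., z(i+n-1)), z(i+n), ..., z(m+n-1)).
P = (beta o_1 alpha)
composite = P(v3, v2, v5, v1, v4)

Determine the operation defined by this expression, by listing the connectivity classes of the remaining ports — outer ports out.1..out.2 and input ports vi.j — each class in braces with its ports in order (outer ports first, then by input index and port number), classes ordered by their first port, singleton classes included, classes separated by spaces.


{out.1} {out.2} {v1.1} {v1.2} {v2.1, v3.1, v3.2, v5.1, v5.2} {v2.2} {v4.1} {v4.2}

Connectivity passes through glued beta-boundaries; trace each wire chain.
through alpha, on inputs (v3, v2, v5): {out.1, v2.2} {out.2, v2.1, v3.1, v3.2, v5.1, v5.2} (out.j = stage outer ports)
through beta, on inputs (v3, v2, v5, v1, v4): {out.1} {out.2} {v1.1} {v1.2} {v2.1, v3.1, v3.2, v5.1, v5.2} {v2.2} {v4.1} {v4.2} (out.j = stage outer ports)


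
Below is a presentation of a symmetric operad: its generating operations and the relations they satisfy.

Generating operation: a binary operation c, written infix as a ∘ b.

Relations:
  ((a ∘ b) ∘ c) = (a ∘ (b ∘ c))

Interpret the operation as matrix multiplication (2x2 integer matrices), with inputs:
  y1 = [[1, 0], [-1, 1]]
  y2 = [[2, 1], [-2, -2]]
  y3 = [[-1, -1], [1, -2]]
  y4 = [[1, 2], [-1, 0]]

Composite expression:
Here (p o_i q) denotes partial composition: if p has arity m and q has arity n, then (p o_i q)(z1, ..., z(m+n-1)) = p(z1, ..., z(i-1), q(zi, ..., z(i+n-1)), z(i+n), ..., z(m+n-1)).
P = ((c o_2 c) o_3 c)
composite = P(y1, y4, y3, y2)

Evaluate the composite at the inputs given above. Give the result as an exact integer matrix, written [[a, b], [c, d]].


[[12, 11], [-12, -12]]

(y3 ∘ y2) = [[0, 1], [6, 5]]
(y4 ∘ (y3 ∘ y2)) = [[12, 11], [0, -1]]
(y1 ∘ (y4 ∘ (y3 ∘ y2))) = [[12, 11], [-12, -12]]


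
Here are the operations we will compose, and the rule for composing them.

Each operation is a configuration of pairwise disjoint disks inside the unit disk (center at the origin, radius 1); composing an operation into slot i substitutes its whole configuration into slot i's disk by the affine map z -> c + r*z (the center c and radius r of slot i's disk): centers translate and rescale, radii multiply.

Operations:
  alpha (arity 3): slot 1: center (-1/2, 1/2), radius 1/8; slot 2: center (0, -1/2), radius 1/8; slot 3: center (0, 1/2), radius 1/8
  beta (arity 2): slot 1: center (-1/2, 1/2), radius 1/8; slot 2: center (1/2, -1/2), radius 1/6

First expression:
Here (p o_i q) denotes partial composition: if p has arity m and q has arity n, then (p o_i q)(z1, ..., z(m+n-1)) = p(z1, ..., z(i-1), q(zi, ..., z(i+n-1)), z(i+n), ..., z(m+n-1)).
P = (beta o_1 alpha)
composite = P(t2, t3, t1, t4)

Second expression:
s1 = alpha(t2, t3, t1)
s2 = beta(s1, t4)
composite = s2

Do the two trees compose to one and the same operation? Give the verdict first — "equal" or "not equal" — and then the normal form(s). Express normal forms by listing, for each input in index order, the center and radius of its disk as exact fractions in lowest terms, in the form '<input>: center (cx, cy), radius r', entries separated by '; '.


equal — both sides give t1: center (-1/2, 9/16), radius 1/64; t2: center (-9/16, 9/16), radius 1/64; t3: center (-1/2, 7/16), radius 1/64; t4: center (1/2, -1/2), radius 1/6

Reducing the first expression gives t1: center (-1/2, 9/16), radius 1/64; t2: center (-9/16, 9/16), radius 1/64; t3: center (-1/2, 7/16), radius 1/64; t4: center (1/2, -1/2), radius 1/6
Reducing the second expression gives t1: center (-1/2, 9/16), radius 1/64; t2: center (-9/16, 9/16), radius 1/64; t3: center (-1/2, 7/16), radius 1/64; t4: center (1/2, -1/2), radius 1/6
Both agree, so they are equal.


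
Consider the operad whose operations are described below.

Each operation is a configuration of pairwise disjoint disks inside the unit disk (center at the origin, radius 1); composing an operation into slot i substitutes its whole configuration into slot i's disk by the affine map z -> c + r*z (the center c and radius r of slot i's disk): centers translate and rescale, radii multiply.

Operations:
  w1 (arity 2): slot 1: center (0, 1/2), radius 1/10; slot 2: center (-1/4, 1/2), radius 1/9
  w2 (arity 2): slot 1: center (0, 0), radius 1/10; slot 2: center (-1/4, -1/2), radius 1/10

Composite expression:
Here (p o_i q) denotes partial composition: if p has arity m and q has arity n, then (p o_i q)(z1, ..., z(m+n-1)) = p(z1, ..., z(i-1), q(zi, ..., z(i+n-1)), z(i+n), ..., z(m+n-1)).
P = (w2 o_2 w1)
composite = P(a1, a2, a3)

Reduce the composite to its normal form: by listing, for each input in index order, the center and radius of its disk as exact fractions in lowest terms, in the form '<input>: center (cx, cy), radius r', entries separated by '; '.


a1: center (0, 0), radius 1/10; a2: center (-1/4, -9/20), radius 1/100; a3: center (-11/40, -9/20), radius 1/90

Each a-disk chains the slot maps above it in w2; radii multiply.
a1: after 1 affine step, its disk has center (0, 0), radius 1/10
a2: after 2 affine steps, its disk has center (-1/4, -9/20), radius 1/100
a3: after 2 affine steps, its disk has center (-11/40, -9/20), radius 1/90


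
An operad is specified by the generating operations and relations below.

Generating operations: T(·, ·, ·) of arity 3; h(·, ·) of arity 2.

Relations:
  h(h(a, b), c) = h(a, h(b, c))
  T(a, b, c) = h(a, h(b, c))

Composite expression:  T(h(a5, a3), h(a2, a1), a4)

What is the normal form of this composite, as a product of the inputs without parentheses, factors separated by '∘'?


a5 ∘ a3 ∘ a2 ∘ a1 ∘ a4

The T-tree's shape is irrelevant; the a-reading-order decides.
h(a5, a3) collapses to a5 ∘ a3
h(a2, a1) collapses to a2 ∘ a1
T(h(a5, a3), h(a2, a1), a4) collapses to a5 ∘ a3 ∘ a2 ∘ a1 ∘ a4


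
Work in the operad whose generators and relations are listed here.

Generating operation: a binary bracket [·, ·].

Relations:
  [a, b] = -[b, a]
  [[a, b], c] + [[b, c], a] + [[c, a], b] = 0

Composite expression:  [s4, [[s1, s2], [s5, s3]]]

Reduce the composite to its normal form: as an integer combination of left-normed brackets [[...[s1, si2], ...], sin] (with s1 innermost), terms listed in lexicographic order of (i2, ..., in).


In the tensor algebra, words opening s1 carry the s1-anchored form.
Composite bracket: [s4, [[s1, s2], [s5, s3]]]
The bracket unfolds into 16 signed words via [a, b] = ab - ba (2^4 = 16).
Words beginning with s1 determine it all:
  the word s1s2s3s5s4 carries sign +1 and contributes +[[[[s1, s2], s3], s5], s4]
  the word s1s2s5s3s4 carries sign -1 and contributes -[[[[s1, s2], s5], s3], s4]

[[[[s1, s2], s3], s5], s4] - [[[[s1, s2], s5], s3], s4]


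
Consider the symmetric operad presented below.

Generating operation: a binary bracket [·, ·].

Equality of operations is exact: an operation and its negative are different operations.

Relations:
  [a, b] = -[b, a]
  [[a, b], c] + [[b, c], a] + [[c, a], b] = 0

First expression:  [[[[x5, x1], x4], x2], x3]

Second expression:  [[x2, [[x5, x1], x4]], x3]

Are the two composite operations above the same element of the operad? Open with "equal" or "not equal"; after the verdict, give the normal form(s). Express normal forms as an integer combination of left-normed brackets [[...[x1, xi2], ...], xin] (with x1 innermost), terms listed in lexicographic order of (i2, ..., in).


not equal; the first gives -[[[[x1, x5], x4], x2], x3] and the second [[[[x1, x5], x4], x2], x3]

Normal form of the first expression: -[[[[x1, x5], x4], x2], x3]
Normal form of the second expression: [[[[x1, x5], x4], x2], x3]
The normal forms differ: not equal.


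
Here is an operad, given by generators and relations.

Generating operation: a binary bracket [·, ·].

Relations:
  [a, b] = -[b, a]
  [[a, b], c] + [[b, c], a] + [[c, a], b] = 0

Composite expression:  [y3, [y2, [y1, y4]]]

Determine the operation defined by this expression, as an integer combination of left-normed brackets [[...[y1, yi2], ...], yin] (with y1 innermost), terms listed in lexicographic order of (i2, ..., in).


Expand each bracket as ab - ba; the y1-initial words give the coefficients.
Composite bracket: [y3, [y2, [y1, y4]]]
Applying ab - ba throughout gives 8 signed words (2^3 = 8).
Collect the words opening with y1:
  the word y1y4y2y3 carries sign +1 and contributes +[[[y1, y4], y2], y3]

[[[y1, y4], y2], y3]


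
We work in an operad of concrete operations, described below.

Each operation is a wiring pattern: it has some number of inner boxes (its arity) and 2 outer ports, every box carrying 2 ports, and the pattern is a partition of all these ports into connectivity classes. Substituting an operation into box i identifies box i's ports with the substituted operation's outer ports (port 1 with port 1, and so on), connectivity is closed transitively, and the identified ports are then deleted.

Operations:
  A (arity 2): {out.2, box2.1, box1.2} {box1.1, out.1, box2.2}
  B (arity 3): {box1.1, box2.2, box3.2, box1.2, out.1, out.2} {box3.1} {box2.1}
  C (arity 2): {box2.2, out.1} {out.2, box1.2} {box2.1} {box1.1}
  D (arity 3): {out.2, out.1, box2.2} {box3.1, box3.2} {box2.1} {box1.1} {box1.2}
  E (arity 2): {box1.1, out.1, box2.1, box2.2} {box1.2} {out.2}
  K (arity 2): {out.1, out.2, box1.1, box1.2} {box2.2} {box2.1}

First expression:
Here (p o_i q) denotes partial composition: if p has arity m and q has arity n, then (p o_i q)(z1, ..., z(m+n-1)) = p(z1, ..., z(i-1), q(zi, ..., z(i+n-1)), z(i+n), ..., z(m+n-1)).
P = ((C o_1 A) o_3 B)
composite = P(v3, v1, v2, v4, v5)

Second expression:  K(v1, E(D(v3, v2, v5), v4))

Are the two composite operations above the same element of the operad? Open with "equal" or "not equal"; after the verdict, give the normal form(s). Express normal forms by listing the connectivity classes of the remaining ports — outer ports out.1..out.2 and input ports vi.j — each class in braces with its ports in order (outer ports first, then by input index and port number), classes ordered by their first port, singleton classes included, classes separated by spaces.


not equal: they reduce to {out.1, v2.1, v2.2, v4.2, v5.2} {out.2, v1.1, v3.2} {v1.2, v3.1} {v4.1} {v5.1} and {out.1, out.2, v1.1, v1.2} {v2.1} {v2.2, v4.1, v4.2} {v3.1} {v3.2} {v5.1, v5.2}

The first composite normalizes to {out.1, v2.1, v2.2, v4.2, v5.2} {out.2, v1.1, v3.2} {v1.2, v3.1} {v4.1} {v5.1}
The second composite normalizes to {out.1, out.2, v1.1, v1.2} {v2.1} {v2.2, v4.1, v4.2} {v3.1} {v3.2} {v5.1, v5.2}
No match — not equal.


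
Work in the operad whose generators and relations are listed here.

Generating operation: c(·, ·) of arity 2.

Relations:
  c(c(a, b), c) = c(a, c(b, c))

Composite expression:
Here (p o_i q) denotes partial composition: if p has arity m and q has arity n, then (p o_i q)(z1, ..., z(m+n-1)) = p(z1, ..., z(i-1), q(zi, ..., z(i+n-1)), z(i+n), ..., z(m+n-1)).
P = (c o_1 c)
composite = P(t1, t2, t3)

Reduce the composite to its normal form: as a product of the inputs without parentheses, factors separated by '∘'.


Under associativity of c, the answer is the t's in reading order.
c(t1, t2) linearizes to t1 ∘ t2
c(c(t1, t2), t3) linearizes to t1 ∘ t2 ∘ t3

t1 ∘ t2 ∘ t3


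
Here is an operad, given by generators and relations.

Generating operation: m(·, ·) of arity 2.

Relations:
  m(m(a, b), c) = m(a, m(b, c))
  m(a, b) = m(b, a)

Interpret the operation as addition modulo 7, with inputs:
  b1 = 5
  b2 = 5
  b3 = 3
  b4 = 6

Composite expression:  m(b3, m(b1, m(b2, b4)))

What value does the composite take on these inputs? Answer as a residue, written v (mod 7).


5 (mod 7)

m(b2, b4) = 4
m(b1, m(b2, b4)) = 2
m(b3, m(b1, m(b2, b4))) = 5


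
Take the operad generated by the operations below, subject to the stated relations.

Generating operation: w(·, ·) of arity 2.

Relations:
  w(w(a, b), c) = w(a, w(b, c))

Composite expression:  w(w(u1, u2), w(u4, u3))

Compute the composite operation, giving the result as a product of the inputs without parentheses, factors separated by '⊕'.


Under associativity of w, the answer is the u's in reading order.
w(u1, u2) collapses to u1 ⊕ u2
w(u4, u3) collapses to u4 ⊕ u3
w(w(u1, u2), w(u4, u3)) collapses to u1 ⊕ u2 ⊕ u4 ⊕ u3

u1 ⊕ u2 ⊕ u4 ⊕ u3


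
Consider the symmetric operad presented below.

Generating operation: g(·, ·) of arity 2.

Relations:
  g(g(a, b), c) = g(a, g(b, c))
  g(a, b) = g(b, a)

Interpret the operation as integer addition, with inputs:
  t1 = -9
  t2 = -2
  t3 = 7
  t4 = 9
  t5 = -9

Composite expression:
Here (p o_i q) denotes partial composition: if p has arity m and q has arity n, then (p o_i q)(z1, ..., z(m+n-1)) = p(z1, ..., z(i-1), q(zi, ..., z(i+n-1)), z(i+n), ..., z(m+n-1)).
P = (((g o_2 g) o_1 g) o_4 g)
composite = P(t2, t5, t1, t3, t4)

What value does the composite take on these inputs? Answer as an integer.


-4

g(t2, t5) = -11
g(t3, t4) = 16
g(t1, g(t3, t4)) = 7
g(g(t2, t5), g(t1, g(t3, t4))) = -4


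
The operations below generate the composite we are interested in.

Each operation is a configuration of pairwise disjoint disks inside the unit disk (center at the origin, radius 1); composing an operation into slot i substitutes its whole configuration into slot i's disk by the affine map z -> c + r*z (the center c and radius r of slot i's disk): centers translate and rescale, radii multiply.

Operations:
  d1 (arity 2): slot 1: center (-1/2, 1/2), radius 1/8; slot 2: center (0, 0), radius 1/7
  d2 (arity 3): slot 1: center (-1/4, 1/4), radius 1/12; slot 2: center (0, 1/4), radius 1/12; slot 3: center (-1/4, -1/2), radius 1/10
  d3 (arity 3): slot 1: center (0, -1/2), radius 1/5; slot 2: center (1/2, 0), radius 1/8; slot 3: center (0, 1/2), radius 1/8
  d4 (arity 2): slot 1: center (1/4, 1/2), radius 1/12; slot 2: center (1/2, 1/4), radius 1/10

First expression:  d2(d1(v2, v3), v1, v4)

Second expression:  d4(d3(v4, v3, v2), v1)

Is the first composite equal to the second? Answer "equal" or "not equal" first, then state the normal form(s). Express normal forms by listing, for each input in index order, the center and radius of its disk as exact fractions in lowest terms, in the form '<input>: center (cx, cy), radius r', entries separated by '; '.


not equal — first v1: center (0, 1/4), radius 1/12; v2: center (-7/24, 7/24), radius 1/96; v3: center (-1/4, 1/4), radius 1/84; v4: center (-1/4, -1/2), radius 1/10, second v1: center (1/2, 1/4), radius 1/10; v2: center (1/4, 13/24), radius 1/96; v3: center (7/24, 1/2), radius 1/96; v4: center (1/4, 11/24), radius 1/60

The first expression, normalized: v1: center (0, 1/4), radius 1/12; v2: center (-7/24, 7/24), radius 1/96; v3: center (-1/4, 1/4), radius 1/84; v4: center (-1/4, -1/2), radius 1/10
The second expression, normalized: v1: center (1/2, 1/4), radius 1/10; v2: center (1/4, 13/24), radius 1/96; v3: center (7/24, 1/2), radius 1/96; v4: center (1/4, 11/24), radius 1/60
Different reductions; not equal.


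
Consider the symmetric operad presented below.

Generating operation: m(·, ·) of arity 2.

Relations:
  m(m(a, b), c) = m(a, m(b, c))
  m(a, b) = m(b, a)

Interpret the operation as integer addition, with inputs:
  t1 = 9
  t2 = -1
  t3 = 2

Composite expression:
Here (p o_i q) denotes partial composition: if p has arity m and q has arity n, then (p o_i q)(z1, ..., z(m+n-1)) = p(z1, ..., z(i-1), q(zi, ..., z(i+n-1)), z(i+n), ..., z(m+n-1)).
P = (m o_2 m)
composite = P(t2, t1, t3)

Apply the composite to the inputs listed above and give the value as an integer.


10

m(t1, t3) = 11
m(t2, m(t1, t3)) = 10


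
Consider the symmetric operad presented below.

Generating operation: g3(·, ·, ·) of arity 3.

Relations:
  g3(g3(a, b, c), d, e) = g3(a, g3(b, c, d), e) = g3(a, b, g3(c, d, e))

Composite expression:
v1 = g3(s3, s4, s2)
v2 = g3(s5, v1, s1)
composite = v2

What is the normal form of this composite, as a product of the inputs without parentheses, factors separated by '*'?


Every regrouping of g3 is equal, so read the s-inputs in written order.
g3(s3, s4, s2) linearizes to s3 * s4 * s2
g3(s5, g3(s3, s4, s2), s1) linearizes to s5 * s3 * s4 * s2 * s1

s5 * s3 * s4 * s2 * s1


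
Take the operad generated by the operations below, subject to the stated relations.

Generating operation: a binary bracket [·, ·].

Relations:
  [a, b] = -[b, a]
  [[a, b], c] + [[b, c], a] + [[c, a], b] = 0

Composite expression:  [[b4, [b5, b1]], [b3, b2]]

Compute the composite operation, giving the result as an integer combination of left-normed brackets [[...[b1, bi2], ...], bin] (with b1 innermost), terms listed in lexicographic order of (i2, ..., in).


-[[[[b1, b5], b4], b2], b3] + [[[[b1, b5], b4], b3], b2]

Left-normed coefficients sit on the b1-initial expansion words.
Composite bracket: [[b4, [b5, b1]], [b3, b2]]
Full expansion: 16 signed words from ab - ba (2^4 = 16).
Only words starting with b1 matter:
  b1b5b4b2b3 appears with sign -1, giving the term -[[[[b1, b5], b4], b2], b3]
  b1b5b4b3b2 appears with sign +1, giving the term +[[[[b1, b5], b4], b3], b2]


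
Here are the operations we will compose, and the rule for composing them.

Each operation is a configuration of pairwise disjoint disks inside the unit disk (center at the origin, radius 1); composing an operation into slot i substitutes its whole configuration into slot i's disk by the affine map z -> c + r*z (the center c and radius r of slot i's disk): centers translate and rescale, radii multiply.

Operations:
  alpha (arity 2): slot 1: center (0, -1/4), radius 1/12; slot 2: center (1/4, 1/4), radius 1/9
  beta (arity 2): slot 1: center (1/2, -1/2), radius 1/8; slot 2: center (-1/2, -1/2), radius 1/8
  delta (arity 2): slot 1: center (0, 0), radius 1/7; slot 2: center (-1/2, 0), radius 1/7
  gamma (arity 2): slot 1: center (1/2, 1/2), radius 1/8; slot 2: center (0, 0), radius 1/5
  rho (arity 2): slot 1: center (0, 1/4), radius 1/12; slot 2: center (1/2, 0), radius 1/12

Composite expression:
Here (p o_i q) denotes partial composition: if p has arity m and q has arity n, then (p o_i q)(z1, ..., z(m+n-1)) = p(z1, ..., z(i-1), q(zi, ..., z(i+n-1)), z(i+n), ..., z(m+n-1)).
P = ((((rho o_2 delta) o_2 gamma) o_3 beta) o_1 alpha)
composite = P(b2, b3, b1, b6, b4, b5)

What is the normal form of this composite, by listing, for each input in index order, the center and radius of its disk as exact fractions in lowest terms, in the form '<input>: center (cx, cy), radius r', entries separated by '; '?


b1: center (85/168, 1/168), radius 1/672; b2: center (0, 11/48), radius 1/144; b3: center (1/48, 13/48), radius 1/108; b4: center (419/840, -1/840), radius 1/3360; b5: center (11/24, 0), radius 1/84; b6: center (421/840, -1/840), radius 1/3360

Affine substitution under rho: radii multiply and b-centers shift.
b2: after 2 affine steps, its disk has center (0, 11/48), radius 1/144
b3: after 2 affine steps, its disk has center (1/48, 13/48), radius 1/108
b1: after 3 affine steps, its disk has center (85/168, 1/168), radius 1/672
b6: after 4 affine steps, its disk has center (421/840, -1/840), radius 1/3360
b4: after 4 affine steps, its disk has center (419/840, -1/840), radius 1/3360
b5: after 2 affine steps, its disk has center (11/24, 0), radius 1/84


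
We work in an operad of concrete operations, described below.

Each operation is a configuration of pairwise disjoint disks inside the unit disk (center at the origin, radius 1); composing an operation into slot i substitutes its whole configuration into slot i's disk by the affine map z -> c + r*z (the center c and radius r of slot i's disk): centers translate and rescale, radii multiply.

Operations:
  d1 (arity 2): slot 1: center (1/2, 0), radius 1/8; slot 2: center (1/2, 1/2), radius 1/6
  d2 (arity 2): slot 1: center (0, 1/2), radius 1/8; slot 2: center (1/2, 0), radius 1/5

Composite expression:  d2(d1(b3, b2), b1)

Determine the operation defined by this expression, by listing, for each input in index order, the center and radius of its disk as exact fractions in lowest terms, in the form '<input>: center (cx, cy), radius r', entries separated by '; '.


Affine substitution under d2: radii multiply and b-centers shift.
input b3: applying the 2 nested substitutions gives center (1/16, 1/2), radius 1/64
input b2: applying the 2 nested substitutions gives center (1/16, 9/16), radius 1/48
input b1: applying the 1 nested substitution gives center (1/2, 0), radius 1/5

b1: center (1/2, 0), radius 1/5; b2: center (1/16, 9/16), radius 1/48; b3: center (1/16, 1/2), radius 1/64


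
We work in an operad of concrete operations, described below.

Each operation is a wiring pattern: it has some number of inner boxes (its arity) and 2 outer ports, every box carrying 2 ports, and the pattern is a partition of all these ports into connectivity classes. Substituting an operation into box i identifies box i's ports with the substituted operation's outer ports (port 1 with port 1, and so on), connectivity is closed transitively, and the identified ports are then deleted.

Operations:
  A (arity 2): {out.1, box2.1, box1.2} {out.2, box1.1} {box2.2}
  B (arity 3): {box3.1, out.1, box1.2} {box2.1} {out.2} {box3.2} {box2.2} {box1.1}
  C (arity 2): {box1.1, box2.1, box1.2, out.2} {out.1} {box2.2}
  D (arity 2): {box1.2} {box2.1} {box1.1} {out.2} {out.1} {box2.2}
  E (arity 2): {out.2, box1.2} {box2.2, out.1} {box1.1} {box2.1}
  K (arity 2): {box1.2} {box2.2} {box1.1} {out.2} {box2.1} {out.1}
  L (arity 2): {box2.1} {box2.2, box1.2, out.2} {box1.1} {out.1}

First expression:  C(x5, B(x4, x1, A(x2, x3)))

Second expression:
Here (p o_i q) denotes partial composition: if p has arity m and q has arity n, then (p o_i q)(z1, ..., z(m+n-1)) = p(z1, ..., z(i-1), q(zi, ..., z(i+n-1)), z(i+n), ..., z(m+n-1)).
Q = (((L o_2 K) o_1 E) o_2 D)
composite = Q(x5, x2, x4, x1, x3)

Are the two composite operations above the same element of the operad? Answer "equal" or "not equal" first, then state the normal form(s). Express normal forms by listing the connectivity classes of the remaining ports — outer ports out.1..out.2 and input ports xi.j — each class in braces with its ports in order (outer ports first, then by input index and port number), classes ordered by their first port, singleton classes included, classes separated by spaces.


In normal form, the first expression is {out.1} {out.2, x2.2, x3.1, x4.2, x5.1, x5.2} {x1.1} {x1.2} {x2.1} {x3.2} {x4.1}
In normal form, the second expression is {out.1} {out.2, x5.2} {x1.1} {x1.2} {x2.1} {x2.2} {x3.1} {x3.2} {x4.1} {x4.2} {x5.1}
The normal forms differ: not equal.

not equal; first: {out.1} {out.2, x2.2, x3.1, x4.2, x5.1, x5.2} {x1.1} {x1.2} {x2.1} {x3.2} {x4.1}; second: {out.1} {out.2, x5.2} {x1.1} {x1.2} {x2.1} {x2.2} {x3.1} {x3.2} {x4.1} {x4.2} {x5.1}


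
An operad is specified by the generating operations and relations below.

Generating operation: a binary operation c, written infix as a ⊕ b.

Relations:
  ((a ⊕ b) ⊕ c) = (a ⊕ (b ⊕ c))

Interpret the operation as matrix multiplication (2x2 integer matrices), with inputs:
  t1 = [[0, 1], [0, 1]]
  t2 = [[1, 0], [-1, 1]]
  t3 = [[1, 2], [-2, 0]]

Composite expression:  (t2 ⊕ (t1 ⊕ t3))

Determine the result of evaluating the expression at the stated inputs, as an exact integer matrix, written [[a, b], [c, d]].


[[-2, 0], [0, 0]]


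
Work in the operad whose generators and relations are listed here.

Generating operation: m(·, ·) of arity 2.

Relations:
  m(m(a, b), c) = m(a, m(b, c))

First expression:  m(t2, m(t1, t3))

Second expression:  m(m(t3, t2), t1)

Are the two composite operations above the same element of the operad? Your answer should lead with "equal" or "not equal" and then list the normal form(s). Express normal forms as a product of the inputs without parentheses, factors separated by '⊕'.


not equal; the first gives t2 ⊕ t1 ⊕ t3 and the second t3 ⊕ t2 ⊕ t1

Reducing the first expression gives t2 ⊕ t1 ⊕ t3
Reducing the second expression gives t3 ⊕ t2 ⊕ t1
Different reductions; not equal.
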